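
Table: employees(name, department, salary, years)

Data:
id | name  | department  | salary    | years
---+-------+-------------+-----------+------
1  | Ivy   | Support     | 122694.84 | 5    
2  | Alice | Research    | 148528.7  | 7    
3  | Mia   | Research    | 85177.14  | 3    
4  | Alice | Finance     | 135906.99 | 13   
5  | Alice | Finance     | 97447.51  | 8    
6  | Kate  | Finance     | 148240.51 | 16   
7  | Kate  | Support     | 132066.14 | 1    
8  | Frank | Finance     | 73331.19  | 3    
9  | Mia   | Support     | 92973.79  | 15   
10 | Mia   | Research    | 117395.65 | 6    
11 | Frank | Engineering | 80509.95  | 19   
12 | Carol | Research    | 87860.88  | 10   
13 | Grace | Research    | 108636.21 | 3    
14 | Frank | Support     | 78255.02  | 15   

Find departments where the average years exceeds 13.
SELECT department, AVG(years)
FROM employees
GROUP BY department
HAVING AVG(years) > 13

Result:
  Engineering: avg=19.00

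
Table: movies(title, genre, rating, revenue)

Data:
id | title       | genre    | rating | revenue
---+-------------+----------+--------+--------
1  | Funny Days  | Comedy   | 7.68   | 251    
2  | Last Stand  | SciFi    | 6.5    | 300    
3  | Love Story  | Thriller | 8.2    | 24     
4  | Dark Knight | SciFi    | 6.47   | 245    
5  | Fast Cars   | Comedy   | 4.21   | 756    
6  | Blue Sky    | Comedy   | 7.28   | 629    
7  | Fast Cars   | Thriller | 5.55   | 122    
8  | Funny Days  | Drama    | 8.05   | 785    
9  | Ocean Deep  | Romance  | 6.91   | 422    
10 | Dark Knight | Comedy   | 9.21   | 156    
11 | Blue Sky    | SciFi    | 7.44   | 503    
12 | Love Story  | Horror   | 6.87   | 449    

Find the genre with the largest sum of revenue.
SELECT genre, SUM(revenue) as val
FROM movies
GROUP BY genre
ORDER BY val DESC
LIMIT 1

Result: Comedy with sum(revenue) = 1792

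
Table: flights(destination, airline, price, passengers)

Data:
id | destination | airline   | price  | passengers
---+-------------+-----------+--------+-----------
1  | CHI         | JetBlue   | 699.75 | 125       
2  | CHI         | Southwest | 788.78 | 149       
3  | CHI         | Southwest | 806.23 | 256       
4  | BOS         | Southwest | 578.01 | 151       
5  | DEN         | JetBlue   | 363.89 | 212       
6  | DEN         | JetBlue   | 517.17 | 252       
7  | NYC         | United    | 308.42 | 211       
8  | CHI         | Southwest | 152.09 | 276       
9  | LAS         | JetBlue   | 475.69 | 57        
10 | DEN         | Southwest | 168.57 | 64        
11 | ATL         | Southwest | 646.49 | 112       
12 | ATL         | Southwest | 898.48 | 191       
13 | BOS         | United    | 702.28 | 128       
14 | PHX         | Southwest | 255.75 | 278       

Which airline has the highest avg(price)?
SELECT airline, AVG(price) as val
FROM flights
GROUP BY airline
ORDER BY val DESC
LIMIT 1

Result: Southwest with avg(price) = 536.80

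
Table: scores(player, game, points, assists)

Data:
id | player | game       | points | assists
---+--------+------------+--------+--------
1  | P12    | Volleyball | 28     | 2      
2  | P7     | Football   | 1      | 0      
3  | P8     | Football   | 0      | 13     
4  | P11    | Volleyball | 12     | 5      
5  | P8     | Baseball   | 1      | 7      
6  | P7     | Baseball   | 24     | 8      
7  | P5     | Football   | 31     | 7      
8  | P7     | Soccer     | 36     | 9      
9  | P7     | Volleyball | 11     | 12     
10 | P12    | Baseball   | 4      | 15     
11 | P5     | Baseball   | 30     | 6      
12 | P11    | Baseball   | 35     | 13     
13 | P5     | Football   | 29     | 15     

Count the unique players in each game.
SELECT game, COUNT(DISTINCT player)
FROM scores
GROUP BY game

Result:
  Baseball: 5 distinct
  Football: 3 distinct
  Soccer: 1 distinct
  Volleyball: 3 distinct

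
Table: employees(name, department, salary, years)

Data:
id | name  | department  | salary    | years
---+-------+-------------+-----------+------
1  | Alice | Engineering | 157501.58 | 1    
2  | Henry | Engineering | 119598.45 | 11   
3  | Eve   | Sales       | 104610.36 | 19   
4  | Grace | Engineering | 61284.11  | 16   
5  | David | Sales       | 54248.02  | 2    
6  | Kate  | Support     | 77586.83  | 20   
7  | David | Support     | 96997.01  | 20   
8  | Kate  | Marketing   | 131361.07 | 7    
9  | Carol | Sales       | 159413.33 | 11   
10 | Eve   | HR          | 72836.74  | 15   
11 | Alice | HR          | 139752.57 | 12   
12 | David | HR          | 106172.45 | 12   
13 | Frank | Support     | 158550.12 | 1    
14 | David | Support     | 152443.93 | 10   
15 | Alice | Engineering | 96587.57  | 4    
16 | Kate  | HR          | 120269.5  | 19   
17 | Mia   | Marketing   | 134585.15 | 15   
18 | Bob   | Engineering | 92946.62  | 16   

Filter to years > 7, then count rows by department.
SELECT department, COUNT(*)
FROM employees
WHERE years > 7
GROUP BY department

Note: WHERE filters rows before grouping.

Result:
  Engineering: 3
  HR: 4
  Marketing: 1
  Sales: 2
  Support: 3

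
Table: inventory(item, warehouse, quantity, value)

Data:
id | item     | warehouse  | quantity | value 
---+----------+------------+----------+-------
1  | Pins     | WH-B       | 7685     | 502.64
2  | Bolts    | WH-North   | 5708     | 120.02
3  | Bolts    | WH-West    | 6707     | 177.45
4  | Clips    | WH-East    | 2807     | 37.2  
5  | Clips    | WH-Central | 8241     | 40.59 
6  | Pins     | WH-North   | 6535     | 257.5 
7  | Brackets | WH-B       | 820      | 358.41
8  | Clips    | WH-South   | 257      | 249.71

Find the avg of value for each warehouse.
SELECT warehouse, AVG(value) as result
FROM inventory
GROUP BY warehouse

Result:
  WH-B: 430.53
  WH-Central: 40.59
  WH-East: 37.20
  WH-North: 188.76
  WH-South: 249.71
  WH-West: 177.45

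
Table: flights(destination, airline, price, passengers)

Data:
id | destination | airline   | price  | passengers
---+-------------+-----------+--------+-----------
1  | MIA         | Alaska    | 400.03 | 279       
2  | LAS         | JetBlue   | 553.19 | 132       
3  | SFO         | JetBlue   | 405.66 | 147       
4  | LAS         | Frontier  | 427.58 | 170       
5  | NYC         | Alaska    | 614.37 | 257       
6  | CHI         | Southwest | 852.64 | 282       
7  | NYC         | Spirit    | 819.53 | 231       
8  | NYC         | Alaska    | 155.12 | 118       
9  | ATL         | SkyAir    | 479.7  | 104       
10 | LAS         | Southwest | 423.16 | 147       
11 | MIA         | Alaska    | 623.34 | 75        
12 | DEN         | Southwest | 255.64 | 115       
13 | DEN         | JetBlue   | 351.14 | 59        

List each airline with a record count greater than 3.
SELECT airline, COUNT(*) as cnt
FROM flights
GROUP BY airline
HAVING COUNT(*) > 3

Result:
  Alaska: 4

Note: HAVING filters groups after aggregation, WHERE filters rows before.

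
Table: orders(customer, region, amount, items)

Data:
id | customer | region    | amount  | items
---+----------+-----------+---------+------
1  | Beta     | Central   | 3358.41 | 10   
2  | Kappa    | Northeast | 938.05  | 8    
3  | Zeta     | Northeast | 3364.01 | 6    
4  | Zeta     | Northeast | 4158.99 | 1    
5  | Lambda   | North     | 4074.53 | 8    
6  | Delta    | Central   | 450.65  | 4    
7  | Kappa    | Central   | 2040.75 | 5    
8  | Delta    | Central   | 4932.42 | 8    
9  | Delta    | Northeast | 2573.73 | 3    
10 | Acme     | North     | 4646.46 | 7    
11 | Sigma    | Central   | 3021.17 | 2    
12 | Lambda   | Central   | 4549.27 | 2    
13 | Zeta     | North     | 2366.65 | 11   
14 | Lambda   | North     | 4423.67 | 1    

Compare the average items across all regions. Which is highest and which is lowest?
SELECT region, AVG(items)
FROM orders
GROUP BY region
ORDER BY AVG(items)

All groups:
  Northeast: 4.50
  Central: 5.17
  North: 6.75

Highest: North (6.75)
Lowest: Northeast (4.50)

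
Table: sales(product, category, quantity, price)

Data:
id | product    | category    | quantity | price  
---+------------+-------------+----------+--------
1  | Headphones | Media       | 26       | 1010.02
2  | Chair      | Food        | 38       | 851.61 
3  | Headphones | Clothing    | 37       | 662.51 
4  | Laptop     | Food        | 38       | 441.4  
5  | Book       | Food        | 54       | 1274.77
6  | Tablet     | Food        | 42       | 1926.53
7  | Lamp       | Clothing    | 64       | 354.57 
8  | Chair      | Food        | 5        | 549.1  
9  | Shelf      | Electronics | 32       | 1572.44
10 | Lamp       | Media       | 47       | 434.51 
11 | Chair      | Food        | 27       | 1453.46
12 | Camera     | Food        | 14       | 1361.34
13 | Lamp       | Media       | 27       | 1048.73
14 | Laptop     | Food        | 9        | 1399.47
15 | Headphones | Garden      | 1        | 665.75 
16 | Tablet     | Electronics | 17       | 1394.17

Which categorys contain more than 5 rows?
SELECT category, COUNT(*) as cnt
FROM sales
GROUP BY category
HAVING COUNT(*) > 5

Result:
  Food: 8

Note: HAVING filters groups after aggregation, WHERE filters rows before.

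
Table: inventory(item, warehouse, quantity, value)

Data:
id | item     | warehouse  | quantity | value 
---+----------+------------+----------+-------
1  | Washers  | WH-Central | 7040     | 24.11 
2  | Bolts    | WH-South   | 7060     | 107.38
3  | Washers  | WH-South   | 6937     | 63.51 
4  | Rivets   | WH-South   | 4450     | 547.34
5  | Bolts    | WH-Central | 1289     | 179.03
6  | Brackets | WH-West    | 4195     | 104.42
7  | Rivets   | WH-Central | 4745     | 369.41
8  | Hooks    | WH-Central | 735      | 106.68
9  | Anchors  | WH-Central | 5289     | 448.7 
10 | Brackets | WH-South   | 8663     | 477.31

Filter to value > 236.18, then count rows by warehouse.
SELECT warehouse, COUNT(*)
FROM inventory
WHERE value > 236.18
GROUP BY warehouse

Note: WHERE filters rows before grouping.

Result:
  WH-Central: 2
  WH-South: 2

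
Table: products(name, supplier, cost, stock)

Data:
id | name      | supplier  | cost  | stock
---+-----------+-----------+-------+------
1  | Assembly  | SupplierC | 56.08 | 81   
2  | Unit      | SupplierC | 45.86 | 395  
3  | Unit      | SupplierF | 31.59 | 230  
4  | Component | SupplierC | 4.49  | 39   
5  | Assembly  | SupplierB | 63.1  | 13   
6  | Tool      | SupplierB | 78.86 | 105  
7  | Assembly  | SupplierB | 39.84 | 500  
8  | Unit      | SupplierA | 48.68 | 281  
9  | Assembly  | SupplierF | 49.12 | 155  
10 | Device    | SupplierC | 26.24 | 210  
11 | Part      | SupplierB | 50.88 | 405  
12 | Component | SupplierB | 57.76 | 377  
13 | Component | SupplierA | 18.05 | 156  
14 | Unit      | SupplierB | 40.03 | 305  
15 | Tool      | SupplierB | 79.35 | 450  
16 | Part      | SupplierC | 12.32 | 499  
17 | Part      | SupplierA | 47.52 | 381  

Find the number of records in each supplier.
SELECT supplier, COUNT(*) as count
FROM products
GROUP BY supplier

Result:
  SupplierA: 3
  SupplierB: 7
  SupplierC: 5
  SupplierF: 2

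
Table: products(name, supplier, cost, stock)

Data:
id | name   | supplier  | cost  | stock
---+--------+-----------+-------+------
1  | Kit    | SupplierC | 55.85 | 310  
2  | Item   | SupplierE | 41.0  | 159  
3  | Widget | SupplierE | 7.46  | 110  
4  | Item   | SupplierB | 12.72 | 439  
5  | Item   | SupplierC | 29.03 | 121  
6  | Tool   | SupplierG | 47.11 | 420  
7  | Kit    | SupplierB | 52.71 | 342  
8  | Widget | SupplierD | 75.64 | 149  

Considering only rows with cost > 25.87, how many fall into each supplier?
SELECT supplier, COUNT(*)
FROM products
WHERE cost > 25.87
GROUP BY supplier

Note: WHERE filters rows before grouping.

Result:
  SupplierB: 1
  SupplierC: 2
  SupplierD: 1
  SupplierE: 1
  SupplierG: 1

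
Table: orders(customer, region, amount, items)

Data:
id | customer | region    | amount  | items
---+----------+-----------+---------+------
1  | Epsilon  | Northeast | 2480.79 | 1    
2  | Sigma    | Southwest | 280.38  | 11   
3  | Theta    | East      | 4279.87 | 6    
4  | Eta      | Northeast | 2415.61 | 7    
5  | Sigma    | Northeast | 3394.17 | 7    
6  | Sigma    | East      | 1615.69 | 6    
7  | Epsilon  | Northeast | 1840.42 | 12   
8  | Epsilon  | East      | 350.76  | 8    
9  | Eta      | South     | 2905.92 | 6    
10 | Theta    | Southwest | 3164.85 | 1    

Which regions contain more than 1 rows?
SELECT region, COUNT(*) as cnt
FROM orders
GROUP BY region
HAVING COUNT(*) > 1

Result:
  East: 3
  Northeast: 4
  Southwest: 2

Note: HAVING filters groups after aggregation, WHERE filters rows before.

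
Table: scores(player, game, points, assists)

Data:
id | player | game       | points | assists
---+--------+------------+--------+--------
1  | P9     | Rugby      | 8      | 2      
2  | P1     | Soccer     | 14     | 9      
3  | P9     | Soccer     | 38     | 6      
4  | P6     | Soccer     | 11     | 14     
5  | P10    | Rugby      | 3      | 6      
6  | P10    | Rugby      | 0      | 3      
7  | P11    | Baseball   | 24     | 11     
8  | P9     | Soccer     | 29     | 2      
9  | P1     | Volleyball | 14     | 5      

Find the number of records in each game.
SELECT game, COUNT(*) as count
FROM scores
GROUP BY game

Result:
  Baseball: 1
  Rugby: 3
  Soccer: 4
  Volleyball: 1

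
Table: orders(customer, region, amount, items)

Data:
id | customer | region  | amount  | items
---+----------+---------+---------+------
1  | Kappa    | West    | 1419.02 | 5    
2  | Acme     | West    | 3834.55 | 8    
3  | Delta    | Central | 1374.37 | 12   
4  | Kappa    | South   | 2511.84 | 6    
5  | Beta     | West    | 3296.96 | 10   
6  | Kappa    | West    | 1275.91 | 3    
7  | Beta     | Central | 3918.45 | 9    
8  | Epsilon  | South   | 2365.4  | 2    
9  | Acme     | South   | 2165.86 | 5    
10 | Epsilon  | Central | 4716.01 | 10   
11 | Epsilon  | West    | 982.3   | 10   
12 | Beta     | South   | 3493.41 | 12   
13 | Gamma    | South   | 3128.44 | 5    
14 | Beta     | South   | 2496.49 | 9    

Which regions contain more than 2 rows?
SELECT region, COUNT(*) as cnt
FROM orders
GROUP BY region
HAVING COUNT(*) > 2

Result:
  Central: 3
  South: 6
  West: 5

Note: HAVING filters groups after aggregation, WHERE filters rows before.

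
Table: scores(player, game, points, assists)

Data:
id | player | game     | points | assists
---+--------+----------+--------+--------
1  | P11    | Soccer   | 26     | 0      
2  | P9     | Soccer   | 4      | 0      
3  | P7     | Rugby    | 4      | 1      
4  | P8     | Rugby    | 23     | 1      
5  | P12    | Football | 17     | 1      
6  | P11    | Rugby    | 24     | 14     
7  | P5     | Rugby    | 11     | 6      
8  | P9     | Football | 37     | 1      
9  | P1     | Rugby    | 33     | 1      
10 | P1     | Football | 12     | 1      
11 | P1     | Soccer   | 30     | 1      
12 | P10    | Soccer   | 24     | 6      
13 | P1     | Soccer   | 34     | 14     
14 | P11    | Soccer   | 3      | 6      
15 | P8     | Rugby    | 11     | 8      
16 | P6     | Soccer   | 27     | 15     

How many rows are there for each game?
SELECT game, COUNT(*) as count
FROM scores
GROUP BY game

Result:
  Football: 3
  Rugby: 6
  Soccer: 7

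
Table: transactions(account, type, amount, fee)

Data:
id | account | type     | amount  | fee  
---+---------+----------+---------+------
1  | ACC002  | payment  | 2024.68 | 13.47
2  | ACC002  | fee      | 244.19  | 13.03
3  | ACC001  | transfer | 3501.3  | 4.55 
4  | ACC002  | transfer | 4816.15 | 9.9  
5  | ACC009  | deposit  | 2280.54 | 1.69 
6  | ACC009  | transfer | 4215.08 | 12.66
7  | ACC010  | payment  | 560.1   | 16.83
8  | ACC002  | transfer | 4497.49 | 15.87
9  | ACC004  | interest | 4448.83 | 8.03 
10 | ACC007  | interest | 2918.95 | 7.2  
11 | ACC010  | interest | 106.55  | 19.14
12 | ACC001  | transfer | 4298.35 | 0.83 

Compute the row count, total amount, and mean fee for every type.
SELECT type,
       COUNT(*) as cnt,
       SUM(amount) as total_amount,
       AVG(fee) as avg_fee
FROM transactions
GROUP BY type

Result:
  deposit: 1 records, 2280.54 total amount, 1.69 avg fee
  fee: 1 records, 244.19 total amount, 13.03 avg fee
  interest: 3 records, 7474.33 total amount, 11.46 avg fee
  payment: 2 records, 2584.78 total amount, 15.15 avg fee
  transfer: 5 records, 21328.37 total amount, 8.76 avg fee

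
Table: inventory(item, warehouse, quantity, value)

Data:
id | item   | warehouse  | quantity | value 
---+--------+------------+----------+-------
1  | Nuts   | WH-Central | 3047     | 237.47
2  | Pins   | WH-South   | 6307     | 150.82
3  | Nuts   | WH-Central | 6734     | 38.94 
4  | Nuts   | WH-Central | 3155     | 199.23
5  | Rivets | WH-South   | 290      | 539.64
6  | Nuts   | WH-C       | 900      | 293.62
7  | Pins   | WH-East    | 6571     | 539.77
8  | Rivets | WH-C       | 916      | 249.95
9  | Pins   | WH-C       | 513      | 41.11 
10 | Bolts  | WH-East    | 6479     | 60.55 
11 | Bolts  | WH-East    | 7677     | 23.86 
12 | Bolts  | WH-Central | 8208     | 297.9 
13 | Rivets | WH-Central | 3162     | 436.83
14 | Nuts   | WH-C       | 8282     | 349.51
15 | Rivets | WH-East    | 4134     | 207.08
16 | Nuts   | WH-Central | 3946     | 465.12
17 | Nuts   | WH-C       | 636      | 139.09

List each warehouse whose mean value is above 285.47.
SELECT warehouse, AVG(value)
FROM inventory
GROUP BY warehouse
HAVING AVG(value) > 285.47

Result:
  WH-South: avg=345.23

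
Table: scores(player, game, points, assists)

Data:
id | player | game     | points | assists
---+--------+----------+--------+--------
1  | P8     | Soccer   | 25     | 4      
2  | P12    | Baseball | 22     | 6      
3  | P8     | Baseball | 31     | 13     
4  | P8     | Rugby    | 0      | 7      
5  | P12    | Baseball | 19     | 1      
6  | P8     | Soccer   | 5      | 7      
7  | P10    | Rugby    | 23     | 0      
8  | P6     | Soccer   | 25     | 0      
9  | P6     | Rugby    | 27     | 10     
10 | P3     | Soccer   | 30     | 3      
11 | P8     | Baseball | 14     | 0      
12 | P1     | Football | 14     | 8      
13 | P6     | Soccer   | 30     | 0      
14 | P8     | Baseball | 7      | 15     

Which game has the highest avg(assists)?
SELECT game, AVG(assists) as val
FROM scores
GROUP BY game
ORDER BY val DESC
LIMIT 1

Result: Football with avg(assists) = 8.00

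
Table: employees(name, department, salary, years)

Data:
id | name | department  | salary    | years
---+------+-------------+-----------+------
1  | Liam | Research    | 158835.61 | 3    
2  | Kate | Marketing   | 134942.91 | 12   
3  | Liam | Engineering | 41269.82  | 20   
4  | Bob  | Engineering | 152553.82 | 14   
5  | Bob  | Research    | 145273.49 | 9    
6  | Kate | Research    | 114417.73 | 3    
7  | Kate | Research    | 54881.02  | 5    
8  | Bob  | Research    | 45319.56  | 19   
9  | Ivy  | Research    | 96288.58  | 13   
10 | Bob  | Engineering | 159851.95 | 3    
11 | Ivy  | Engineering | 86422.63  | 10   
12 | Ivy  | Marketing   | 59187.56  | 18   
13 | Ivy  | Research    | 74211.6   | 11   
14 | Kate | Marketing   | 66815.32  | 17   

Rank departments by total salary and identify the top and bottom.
SELECT department, SUM(salary)
FROM employees
GROUP BY department
ORDER BY SUM(salary)

All groups:
  Marketing: 260945.79
  Engineering: 440098.22
  Research: 689227.59

Highest: Research (689227.59)
Lowest: Marketing (260945.79)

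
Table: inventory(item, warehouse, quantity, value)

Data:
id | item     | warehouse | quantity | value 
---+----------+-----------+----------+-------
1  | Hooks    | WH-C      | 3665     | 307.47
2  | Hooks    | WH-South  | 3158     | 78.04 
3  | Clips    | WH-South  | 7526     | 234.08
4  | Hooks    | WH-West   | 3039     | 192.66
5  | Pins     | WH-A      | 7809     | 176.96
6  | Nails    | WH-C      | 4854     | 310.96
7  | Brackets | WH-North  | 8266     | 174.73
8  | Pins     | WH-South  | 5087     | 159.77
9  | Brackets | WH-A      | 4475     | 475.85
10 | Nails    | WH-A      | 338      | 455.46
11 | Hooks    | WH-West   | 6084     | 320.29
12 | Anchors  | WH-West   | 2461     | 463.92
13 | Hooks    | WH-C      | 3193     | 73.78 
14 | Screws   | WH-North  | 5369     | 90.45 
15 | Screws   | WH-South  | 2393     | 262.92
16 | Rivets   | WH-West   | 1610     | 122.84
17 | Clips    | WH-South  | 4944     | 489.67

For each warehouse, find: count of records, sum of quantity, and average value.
SELECT warehouse,
       COUNT(*) as cnt,
       SUM(quantity) as total_quantity,
       AVG(value) as avg_value
FROM inventory
GROUP BY warehouse

Result:
  WH-A: 3 records, 12622 total quantity, 369.42 avg value
  WH-C: 3 records, 11712 total quantity, 230.74 avg value
  WH-North: 2 records, 13635 total quantity, 132.59 avg value
  WH-South: 5 records, 23108 total quantity, 244.90 avg value
  WH-West: 4 records, 13194 total quantity, 274.93 avg value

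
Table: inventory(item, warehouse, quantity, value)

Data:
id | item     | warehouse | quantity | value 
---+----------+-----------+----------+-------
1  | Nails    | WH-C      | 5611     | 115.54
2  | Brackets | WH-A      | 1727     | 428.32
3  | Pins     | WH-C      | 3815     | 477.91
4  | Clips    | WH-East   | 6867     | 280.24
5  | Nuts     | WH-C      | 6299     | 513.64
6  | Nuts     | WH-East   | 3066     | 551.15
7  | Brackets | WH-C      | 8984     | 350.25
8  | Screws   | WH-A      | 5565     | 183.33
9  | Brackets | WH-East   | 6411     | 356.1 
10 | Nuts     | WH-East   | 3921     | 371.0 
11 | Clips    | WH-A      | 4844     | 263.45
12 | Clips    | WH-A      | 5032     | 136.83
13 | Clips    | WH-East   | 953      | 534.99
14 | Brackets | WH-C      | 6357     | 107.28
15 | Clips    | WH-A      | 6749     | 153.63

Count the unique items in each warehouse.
SELECT warehouse, COUNT(DISTINCT item)
FROM inventory
GROUP BY warehouse

Result:
  WH-A: 3 distinct
  WH-C: 4 distinct
  WH-East: 3 distinct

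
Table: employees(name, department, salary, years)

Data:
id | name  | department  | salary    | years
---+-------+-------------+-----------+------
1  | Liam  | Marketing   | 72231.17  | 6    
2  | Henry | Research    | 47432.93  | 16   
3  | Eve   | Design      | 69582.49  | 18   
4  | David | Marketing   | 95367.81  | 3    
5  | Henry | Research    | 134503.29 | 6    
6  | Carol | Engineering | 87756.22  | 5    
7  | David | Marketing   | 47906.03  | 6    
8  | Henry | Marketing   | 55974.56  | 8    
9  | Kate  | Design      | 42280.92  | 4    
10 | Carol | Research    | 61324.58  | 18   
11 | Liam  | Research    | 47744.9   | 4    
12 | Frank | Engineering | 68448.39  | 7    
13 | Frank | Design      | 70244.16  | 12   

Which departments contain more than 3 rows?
SELECT department, COUNT(*) as cnt
FROM employees
GROUP BY department
HAVING COUNT(*) > 3

Result:
  Marketing: 4
  Research: 4

Note: HAVING filters groups after aggregation, WHERE filters rows before.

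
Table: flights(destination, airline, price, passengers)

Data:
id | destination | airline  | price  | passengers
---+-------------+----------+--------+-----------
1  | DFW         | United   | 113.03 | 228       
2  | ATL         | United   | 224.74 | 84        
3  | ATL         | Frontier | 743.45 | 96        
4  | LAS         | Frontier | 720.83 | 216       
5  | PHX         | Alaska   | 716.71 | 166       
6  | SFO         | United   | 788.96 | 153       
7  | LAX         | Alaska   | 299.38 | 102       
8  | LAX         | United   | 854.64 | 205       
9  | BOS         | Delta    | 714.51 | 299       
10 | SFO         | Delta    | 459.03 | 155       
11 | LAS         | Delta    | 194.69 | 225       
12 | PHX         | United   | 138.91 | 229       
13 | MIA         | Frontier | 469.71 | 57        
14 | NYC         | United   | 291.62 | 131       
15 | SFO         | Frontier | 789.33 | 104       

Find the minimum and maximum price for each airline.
SELECT airline, MIN(price), MAX(price)
FROM flights
GROUP BY airline

Result:
  Alaska: min=299.38, max=716.71
  Delta: min=194.69, max=714.51
  Frontier: min=469.71, max=789.33
  United: min=113.03, max=854.64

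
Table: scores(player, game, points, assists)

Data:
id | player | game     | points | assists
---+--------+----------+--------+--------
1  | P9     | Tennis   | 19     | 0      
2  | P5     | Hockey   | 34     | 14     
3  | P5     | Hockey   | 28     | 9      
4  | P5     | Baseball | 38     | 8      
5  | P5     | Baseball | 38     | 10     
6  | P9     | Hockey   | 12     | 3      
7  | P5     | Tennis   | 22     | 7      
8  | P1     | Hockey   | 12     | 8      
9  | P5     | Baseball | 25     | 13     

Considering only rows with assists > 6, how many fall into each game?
SELECT game, COUNT(*)
FROM scores
WHERE assists > 6
GROUP BY game

Note: WHERE filters rows before grouping.

Result:
  Baseball: 3
  Hockey: 3
  Tennis: 1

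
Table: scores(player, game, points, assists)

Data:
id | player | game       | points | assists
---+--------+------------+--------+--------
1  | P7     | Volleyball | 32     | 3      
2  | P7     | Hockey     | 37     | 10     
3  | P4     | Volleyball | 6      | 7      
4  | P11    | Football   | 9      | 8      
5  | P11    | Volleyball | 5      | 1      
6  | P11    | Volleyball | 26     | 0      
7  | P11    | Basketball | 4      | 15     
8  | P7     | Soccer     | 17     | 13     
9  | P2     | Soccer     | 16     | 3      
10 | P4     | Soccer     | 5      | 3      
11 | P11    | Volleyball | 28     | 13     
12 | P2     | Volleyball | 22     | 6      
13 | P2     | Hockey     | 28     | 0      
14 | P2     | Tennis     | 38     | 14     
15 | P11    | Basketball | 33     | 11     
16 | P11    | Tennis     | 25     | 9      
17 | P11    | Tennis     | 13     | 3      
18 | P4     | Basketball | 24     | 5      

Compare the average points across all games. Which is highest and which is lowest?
SELECT game, AVG(points)
FROM scores
GROUP BY game
ORDER BY AVG(points)

All groups:
  Football: 9.00
  Soccer: 12.67
  Volleyball: 19.83
  Basketball: 20.33
  Tennis: 25.33
  Hockey: 32.50

Highest: Hockey (32.50)
Lowest: Football (9.00)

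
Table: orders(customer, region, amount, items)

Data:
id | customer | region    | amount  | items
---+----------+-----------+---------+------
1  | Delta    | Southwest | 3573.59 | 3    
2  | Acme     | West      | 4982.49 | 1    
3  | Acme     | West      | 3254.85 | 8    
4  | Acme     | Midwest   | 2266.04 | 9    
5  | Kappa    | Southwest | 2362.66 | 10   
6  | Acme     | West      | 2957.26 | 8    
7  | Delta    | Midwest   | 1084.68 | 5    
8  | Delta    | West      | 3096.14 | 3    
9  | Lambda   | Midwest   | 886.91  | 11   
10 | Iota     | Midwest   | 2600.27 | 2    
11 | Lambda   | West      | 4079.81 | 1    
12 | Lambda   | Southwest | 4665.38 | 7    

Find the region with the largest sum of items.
SELECT region, SUM(items) as val
FROM orders
GROUP BY region
ORDER BY val DESC
LIMIT 1

Result: Midwest with sum(items) = 27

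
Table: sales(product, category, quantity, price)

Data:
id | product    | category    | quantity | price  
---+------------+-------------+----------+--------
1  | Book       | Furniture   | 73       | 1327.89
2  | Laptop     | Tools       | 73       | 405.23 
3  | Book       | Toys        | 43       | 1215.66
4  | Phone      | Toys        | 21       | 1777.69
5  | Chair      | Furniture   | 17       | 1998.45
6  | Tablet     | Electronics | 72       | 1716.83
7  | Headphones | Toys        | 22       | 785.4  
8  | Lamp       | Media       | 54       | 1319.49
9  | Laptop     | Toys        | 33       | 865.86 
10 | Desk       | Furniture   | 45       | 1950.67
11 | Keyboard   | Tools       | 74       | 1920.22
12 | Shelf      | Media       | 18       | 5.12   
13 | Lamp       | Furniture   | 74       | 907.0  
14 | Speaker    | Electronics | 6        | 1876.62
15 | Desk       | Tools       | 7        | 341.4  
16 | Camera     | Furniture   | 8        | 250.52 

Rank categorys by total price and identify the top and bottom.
SELECT category, SUM(price)
FROM sales
GROUP BY category
ORDER BY SUM(price)

All groups:
  Media: 1324.61
  Tools: 2666.85
  Electronics: 3593.45
  Toys: 4644.61
  Furniture: 6434.53

Highest: Furniture (6434.53)
Lowest: Media (1324.61)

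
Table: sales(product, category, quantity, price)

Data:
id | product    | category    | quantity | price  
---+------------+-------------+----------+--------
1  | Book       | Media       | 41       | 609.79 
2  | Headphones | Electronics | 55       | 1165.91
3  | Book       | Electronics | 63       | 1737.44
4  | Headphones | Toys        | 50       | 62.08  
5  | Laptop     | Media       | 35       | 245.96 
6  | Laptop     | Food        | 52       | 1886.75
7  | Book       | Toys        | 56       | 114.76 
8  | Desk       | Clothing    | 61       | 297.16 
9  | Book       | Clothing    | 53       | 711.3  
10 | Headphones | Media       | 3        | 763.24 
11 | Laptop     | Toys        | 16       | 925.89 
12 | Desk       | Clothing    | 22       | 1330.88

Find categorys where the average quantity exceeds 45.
SELECT category, AVG(quantity)
FROM sales
GROUP BY category
HAVING AVG(quantity) > 45

Result:
  Clothing: avg=45.33
  Electronics: avg=59.00
  Food: avg=52.00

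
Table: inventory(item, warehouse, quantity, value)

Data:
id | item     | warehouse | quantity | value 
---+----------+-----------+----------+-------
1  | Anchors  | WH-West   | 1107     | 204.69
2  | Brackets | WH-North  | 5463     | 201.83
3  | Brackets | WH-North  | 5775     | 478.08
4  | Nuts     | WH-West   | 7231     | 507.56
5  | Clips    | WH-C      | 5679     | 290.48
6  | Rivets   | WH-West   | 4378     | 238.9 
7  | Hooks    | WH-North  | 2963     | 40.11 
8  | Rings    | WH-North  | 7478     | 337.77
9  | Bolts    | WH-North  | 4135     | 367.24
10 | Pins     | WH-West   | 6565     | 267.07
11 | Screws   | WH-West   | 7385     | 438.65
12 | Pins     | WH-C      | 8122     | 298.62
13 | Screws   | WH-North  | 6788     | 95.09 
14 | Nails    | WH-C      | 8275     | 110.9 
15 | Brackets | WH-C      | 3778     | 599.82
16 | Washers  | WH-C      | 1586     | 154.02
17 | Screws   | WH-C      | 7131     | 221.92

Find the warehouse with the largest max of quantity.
SELECT warehouse, MAX(quantity) as val
FROM inventory
GROUP BY warehouse
ORDER BY val DESC
LIMIT 1

Result: WH-C with max(quantity) = 8275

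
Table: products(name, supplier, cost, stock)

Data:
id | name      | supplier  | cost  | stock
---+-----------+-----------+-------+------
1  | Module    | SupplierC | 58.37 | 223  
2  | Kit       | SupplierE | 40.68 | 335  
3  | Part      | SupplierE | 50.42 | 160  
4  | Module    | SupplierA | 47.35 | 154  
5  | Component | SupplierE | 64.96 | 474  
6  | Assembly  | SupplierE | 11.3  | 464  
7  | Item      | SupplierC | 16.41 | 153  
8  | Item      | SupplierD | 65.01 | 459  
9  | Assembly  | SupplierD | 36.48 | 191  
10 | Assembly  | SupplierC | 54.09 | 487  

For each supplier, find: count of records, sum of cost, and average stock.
SELECT supplier,
       COUNT(*) as cnt,
       SUM(cost) as total_cost,
       AVG(stock) as avg_stock
FROM products
GROUP BY supplier

Result:
  SupplierA: 1 records, 47.35 total cost, 154.00 avg stock
  SupplierC: 3 records, 128.87 total cost, 287.67 avg stock
  SupplierD: 2 records, 101.49 total cost, 325.00 avg stock
  SupplierE: 4 records, 167.36 total cost, 358.25 avg stock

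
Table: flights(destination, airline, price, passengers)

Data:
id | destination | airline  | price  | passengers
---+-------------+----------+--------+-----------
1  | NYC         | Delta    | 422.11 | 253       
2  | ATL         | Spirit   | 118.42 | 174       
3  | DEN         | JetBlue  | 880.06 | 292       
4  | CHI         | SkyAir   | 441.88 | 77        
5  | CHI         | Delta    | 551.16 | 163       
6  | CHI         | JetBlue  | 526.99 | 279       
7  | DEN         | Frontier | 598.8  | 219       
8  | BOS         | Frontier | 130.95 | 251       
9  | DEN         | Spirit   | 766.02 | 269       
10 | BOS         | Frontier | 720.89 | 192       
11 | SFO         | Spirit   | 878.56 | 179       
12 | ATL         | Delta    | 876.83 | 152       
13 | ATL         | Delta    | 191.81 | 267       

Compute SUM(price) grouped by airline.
SELECT airline, SUM(price) as result
FROM flights
GROUP BY airline

Result:
  Delta: 2041.91
  Frontier: 1450.64
  JetBlue: 1407.05
  SkyAir: 441.88
  Spirit: 1763.00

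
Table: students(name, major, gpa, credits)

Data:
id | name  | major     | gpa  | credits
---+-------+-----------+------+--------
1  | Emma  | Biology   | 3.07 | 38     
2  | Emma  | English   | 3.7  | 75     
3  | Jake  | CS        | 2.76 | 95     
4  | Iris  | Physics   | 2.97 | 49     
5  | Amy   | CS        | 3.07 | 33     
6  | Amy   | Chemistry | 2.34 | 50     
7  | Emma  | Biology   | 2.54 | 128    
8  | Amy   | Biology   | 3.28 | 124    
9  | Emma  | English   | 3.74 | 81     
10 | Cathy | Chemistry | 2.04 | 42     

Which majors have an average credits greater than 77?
SELECT major, AVG(credits)
FROM students
GROUP BY major
HAVING AVG(credits) > 77

Result:
  Biology: avg=96.67
  English: avg=78.00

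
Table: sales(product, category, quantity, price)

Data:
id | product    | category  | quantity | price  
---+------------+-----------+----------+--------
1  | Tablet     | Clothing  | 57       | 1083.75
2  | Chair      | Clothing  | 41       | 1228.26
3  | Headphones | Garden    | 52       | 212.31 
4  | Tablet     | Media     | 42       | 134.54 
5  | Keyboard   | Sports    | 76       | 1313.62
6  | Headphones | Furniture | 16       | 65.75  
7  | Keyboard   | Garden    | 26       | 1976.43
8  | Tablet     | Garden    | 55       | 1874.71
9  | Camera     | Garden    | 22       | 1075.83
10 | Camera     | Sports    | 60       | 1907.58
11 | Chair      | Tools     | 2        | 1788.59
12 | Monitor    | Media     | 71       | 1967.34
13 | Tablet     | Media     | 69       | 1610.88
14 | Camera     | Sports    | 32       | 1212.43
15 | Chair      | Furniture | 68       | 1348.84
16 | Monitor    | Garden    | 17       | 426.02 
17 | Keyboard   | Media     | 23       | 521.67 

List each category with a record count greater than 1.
SELECT category, COUNT(*) as cnt
FROM sales
GROUP BY category
HAVING COUNT(*) > 1

Result:
  Clothing: 2
  Furniture: 2
  Garden: 5
  Media: 4
  Sports: 3

Note: HAVING filters groups after aggregation, WHERE filters rows before.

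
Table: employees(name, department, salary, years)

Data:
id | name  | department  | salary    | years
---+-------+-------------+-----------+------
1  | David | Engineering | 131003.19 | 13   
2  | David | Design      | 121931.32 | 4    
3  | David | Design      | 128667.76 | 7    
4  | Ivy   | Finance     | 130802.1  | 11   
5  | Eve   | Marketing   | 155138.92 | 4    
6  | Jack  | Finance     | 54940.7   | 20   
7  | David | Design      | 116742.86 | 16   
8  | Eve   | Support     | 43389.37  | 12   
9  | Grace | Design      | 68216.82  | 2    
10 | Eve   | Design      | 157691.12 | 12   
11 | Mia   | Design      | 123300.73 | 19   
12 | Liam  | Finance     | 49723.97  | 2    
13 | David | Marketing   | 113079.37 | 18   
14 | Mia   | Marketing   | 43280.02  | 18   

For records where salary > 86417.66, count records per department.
SELECT department, COUNT(*)
FROM employees
WHERE salary > 86417.66
GROUP BY department

Note: WHERE filters rows before grouping.

Result:
  Design: 5
  Engineering: 1
  Finance: 1
  Marketing: 2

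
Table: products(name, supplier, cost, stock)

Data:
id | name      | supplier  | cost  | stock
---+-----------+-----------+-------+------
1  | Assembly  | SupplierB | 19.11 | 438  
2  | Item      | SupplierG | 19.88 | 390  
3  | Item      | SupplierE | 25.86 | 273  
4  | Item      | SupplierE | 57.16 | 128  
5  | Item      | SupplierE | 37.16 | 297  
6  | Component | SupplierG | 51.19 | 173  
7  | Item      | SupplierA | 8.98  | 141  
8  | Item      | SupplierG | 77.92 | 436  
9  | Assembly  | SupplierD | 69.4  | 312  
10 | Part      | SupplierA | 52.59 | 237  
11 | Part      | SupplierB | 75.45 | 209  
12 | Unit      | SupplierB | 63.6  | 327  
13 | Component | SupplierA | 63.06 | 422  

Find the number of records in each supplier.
SELECT supplier, COUNT(*) as count
FROM products
GROUP BY supplier

Result:
  SupplierA: 3
  SupplierB: 3
  SupplierD: 1
  SupplierE: 3
  SupplierG: 3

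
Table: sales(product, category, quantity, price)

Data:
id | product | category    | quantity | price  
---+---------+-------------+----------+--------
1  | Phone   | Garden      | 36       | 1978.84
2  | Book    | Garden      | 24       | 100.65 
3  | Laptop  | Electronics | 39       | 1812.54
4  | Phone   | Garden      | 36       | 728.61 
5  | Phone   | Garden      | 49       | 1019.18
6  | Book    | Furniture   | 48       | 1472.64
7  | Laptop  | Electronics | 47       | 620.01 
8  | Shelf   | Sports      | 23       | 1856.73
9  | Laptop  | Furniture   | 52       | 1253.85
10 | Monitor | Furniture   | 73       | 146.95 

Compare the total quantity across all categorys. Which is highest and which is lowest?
SELECT category, SUM(quantity)
FROM sales
GROUP BY category
ORDER BY SUM(quantity)

All groups:
  Sports: 23
  Electronics: 86
  Garden: 145
  Furniture: 173

Highest: Furniture (173)
Lowest: Sports (23)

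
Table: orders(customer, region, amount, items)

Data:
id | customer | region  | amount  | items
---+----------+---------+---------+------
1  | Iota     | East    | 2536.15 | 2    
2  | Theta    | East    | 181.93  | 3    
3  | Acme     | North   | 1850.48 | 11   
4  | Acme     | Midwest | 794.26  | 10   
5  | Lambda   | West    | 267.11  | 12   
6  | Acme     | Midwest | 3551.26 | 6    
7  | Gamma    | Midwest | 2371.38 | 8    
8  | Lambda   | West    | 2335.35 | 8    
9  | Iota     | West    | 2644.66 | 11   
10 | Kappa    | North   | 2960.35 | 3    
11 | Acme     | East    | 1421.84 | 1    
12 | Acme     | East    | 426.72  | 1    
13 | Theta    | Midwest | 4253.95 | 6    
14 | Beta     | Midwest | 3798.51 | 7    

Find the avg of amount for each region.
SELECT region, AVG(amount) as result
FROM orders
GROUP BY region

Result:
  East: 1141.66
  Midwest: 2953.87
  North: 2405.42
  West: 1749.04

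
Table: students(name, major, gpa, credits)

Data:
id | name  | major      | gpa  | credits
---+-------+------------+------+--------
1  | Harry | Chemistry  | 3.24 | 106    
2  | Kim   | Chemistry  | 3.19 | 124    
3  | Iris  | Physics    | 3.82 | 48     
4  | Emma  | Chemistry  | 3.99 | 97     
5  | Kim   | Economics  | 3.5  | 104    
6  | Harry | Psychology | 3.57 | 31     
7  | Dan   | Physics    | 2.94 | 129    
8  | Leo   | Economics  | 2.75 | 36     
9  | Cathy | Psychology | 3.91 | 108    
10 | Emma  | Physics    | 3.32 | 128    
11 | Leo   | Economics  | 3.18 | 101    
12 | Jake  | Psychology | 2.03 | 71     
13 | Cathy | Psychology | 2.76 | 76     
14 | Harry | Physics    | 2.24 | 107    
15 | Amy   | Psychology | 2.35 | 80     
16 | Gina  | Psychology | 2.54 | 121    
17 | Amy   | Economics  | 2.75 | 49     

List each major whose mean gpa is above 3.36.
SELECT major, AVG(gpa)
FROM students
GROUP BY major
HAVING AVG(gpa) > 3.36

Result:
  Chemistry: avg=3.47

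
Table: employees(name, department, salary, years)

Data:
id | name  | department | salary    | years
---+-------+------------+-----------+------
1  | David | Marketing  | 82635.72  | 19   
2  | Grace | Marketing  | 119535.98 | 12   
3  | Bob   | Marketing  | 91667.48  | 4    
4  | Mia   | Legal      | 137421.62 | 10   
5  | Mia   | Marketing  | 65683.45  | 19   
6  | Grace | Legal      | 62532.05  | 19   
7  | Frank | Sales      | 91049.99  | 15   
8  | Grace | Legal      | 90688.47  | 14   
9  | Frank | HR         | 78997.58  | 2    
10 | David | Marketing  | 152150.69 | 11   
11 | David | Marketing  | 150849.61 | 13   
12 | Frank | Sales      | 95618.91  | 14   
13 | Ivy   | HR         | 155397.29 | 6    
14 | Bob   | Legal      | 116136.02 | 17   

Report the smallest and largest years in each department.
SELECT department, MIN(years), MAX(years)
FROM employees
GROUP BY department

Result:
  HR: min=2, max=6
  Legal: min=10, max=19
  Marketing: min=4, max=19
  Sales: min=14, max=15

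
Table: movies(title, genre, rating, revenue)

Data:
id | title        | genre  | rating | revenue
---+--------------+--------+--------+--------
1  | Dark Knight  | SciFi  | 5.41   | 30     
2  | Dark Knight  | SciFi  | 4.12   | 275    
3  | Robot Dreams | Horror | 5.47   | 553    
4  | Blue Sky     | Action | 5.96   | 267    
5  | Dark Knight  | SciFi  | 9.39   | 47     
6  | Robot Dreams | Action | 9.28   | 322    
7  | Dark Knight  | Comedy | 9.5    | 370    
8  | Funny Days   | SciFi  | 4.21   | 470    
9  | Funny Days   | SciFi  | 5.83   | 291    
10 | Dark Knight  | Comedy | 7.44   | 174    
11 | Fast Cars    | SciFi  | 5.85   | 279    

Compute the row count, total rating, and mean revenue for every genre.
SELECT genre,
       COUNT(*) as cnt,
       SUM(rating) as total_rating,
       AVG(revenue) as avg_revenue
FROM movies
GROUP BY genre

Result:
  Action: 2 records, 15.24 total rating, 294.50 avg revenue
  Comedy: 2 records, 16.94 total rating, 272.00 avg revenue
  Horror: 1 records, 5.47 total rating, 553.00 avg revenue
  SciFi: 6 records, 34.81 total rating, 232.00 avg revenue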